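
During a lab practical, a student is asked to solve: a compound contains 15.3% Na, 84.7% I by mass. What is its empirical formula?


Assume 100 g sample. Moles of each element:
  Na: 15.3/22.99 = 0.666 mol
  I: 84.7/126.9 = 0.667 mol
Divide by smallest (0.666):
  Na: 0.666/0.666 = 1.0
  I: 0.667/0.666 = 1.0
Empirical formula: NaI

NaI


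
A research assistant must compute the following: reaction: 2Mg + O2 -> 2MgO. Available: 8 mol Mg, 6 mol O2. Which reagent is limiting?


Mole ratio available / coefficient:
  Mg: 8/2 = 4.000
  O2: 6/1 = 6.000
Smaller ratio is limiting.

Mg


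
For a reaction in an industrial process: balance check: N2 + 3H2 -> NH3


Equation: N2 + 3H2 -> NH3
Check atoms: H: 6≠3, N: 2≠1
Not balanced

No, not balanced


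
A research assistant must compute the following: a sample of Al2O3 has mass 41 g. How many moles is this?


M(Al2O3) = 101.96 g/mol
n = mass/M = 41/101.96 = 0.4021 mol

0.4021 mol


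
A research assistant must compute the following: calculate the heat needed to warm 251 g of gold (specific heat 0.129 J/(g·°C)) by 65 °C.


q = mcΔT = 251 × 0.129 × 65
= 2104.64 J

2104.64 J


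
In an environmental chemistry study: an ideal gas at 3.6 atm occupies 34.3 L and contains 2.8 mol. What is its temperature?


PV = nRT  (R = 0.08206 L·atm/(mol·K))
T = PV/(nR) = 3.6×34.3/(2.8×0.08206)
= 123.48/0.229768
= 537.41 K

537.41 K


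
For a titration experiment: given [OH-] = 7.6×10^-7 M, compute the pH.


pOH = -log10([OH-]) = -log10(7.6×10^-7)
= 7 - log10(7.6) = 6.12
pH = 14 - pOH = 14 - 6.12 = 7.88

7.88


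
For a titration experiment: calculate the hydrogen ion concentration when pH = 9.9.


[H+] = 10^(-pH) = 10^(-9.9)
= 1.26×10^-10 M

1.26×10^-10 M


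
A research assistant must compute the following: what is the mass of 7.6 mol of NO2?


M(NO2) = 46.01 g/mol
mass = n × M = 7.6 × 46.01 = 349.68 g

349.68 g


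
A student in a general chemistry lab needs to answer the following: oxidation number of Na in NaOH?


Group 1 metal: +1
Oxidation number: +1

+1


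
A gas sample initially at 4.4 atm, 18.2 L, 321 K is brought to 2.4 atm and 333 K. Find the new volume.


P1V1/T1 = P2V2/T2
V2 = P1V1T2/(T1P2)
= 4.4×18.2×333/(321×2.4)
= 34.614 L

34.614 L


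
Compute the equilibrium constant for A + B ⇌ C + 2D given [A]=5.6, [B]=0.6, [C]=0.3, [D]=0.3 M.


Kc = [C][D]^2/([A][B])
= (0.3^1 × 0.3^2)/(5.6^1 × 0.6^1)
= 0.027/3.36
= 0.008036

0.008036


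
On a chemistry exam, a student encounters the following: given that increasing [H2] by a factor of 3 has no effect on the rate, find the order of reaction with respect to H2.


rate ∝ [H2]^n
rate ∝ [H2]^0
Order in H2: 0

0


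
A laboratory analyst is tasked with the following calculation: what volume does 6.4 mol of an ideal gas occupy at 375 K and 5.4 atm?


PV = nRT  (R = 0.08206 L·atm/(mol·K))
V = nRT/P = 6.4×0.08206×375/5.4
= 36.471 L

36.471 L


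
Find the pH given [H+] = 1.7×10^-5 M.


pH = -log10([H+]) = -log10(1.7×10^-5)
= 5 - log10(1.7)
= 5 - 0.23
= 4.77

4.77


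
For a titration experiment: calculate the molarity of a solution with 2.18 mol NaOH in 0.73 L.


M = n/V = 2.18/0.73 = 2.986 mol/L

2.986 M


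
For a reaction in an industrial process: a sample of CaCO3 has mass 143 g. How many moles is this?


M(CaCO3) = 100.09 g/mol
n = mass/M = 143/100.09 = 1.4287 mol

1.4287 mol


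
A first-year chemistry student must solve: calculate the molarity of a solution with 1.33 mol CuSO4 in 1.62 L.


M = n/V = 1.33/1.62 = 0.821 mol/L

0.821 M


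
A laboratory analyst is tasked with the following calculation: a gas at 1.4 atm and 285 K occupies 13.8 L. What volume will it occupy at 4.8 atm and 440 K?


P1V1/T1 = P2V2/T2
V2 = P1V1T2/(T1P2)
= 1.4×13.8×440/(285×4.8)
= 6.214 L

6.214 L


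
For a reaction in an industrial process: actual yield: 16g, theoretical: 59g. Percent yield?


% yield = actual/theoretical × 100
= 16/59 × 100
= 27.12%

27.12%


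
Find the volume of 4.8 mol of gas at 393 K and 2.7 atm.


PV = nRT  (R = 0.08206 L·atm/(mol·K))
V = nRT/P = 4.8×0.08206×393/2.7
= 57.333 L

57.333 L


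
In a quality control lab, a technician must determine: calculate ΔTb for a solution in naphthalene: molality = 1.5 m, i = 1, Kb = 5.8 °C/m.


ΔTb = Kb × m × i
= 5.8 × 1.5 × 1
= 8.7 °C

8.7 °C


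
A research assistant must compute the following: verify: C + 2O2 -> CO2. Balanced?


Equation: C + 2O2 -> CO2
Check atoms: C: 1=1, O: 4≠2
Not balanced

No, not balanced


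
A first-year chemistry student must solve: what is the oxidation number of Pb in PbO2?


x + 2(-2) = 0, so x = +4
Oxidation number: +4

+4


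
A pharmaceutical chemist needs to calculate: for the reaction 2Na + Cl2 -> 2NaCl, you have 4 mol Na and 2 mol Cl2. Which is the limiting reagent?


Mole ratio available / coefficient:
  Na: 4/2 = 2.000
  Cl2: 2/1 = 2.000
Smaller ratio is limiting.

neither (stoichiometric); Na and Cl2 are fully consumed


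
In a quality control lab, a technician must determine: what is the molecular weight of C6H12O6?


M(C6H12O6) = 6×12.01 + 12×1.008 + 6×16.0
= 72.06 + 12.1 + 96.0
= 180.16 g/mol

180.16 g/mol


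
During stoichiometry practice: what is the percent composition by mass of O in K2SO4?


M(K2SO4) = 2×39.1 + 1×32.07 + 4×16.0 = 174.27 g/mol
Mass of O = 4 × 16.0 = 64.00 g/mol
% O = 64.00/174.27 × 100 = 36.72%

36.72%


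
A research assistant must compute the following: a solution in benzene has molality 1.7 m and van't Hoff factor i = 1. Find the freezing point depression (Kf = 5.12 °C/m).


ΔTf = Kf × m × i
= 5.12 × 1.7 × 1
= 8.704 °C

8.704 °C


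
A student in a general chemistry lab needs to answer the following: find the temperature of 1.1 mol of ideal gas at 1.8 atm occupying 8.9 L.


PV = nRT  (R = 0.08206 L·atm/(mol·K))
T = PV/(nR) = 1.8×8.9/(1.1×0.08206)
= 16.02/0.090266
= 177.48 K

177.48 K


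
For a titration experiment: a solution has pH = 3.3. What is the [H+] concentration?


[H+] = 10^(-pH) = 10^(-3.3)
= 5.01×10^-4 M

5.01×10^-4 M


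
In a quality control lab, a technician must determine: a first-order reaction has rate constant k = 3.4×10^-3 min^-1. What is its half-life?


t½ = ln2/k = 0.693147/(3.4×10^-3 min^-1)
= 203.9 min

203.9 min


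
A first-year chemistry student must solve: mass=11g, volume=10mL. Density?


ρ = mass/volume
= 11/10
= 1.1 g/mL

1.1 g/mL


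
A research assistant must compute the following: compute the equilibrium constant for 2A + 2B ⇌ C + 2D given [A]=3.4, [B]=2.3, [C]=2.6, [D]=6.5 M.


Kc = [C][D]^2/([A]^2[B]^2)
= (2.6^1 × 6.5^2)/(3.4^2 × 2.3^2)
= 109.85/61.1524
= 1.796

1.796


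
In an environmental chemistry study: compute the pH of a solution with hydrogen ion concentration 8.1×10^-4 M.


pH = -log10([H+]) = -log10(8.1×10^-4)
= 4 - log10(8.1)
= 4 - 0.91
= 3.09

3.09


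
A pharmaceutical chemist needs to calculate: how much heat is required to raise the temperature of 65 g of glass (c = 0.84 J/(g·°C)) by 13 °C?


q = mcΔT = 65 × 0.84 × 13
= 709.80 J

709.80 J


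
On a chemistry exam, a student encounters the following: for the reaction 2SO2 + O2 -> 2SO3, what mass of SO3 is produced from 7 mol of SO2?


Mole ratio SO3:SO2 = 2:2
n(SO3) = 7 × 2/2 = 7.000 mol
mass = 7.000 × 80.07 = 560.49 g

560.49 g


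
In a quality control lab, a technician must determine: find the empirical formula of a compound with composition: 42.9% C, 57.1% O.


Assume 100 g sample. Moles of each element:
  C: 42.9/12.01 = 3.572 mol
  O: 57.1/16.0 = 3.569 mol
Divide by smallest (3.569):
  C: 3.572/3.569 = 1.0
  O: 3.569/3.569 = 1.0
Empirical formula: CO

CO


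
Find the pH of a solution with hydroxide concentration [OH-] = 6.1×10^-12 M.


pOH = -log10([OH-]) = -log10(6.1×10^-12)
= 12 - log10(6.1) = 11.21
pH = 14 - pOH = 14 - 11.21 = 2.79

2.79


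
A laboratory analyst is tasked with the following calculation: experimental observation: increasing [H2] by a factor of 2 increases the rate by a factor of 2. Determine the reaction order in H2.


rate ∝ [H2]^n
2^n = 2 → n = 1
Order in H2: 1

1


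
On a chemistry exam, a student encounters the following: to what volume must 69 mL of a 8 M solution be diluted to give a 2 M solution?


C1V1 = C2V2
8 × 69 = 2 × V2
V2 = 552/2 = 276.0 mL

276.0 mL


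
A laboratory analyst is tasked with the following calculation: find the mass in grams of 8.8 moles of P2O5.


M(P2O5) = 141.94 g/mol
mass = n × M = 8.8 × 141.94 = 1249.07 g

1249.07 g


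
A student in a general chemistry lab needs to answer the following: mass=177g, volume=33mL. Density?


ρ = mass/volume
= 177/33
= 5.364 g/mL

5.364 g/mL


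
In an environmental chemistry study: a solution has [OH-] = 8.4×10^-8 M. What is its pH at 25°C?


pOH = -log10([OH-]) = -log10(8.4×10^-8)
= 8 - log10(8.4) = 7.08
pH = 14 - pOH = 14 - 7.08 = 6.92

6.92


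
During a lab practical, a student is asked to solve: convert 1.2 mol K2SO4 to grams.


M(K2SO4) = 174.27 g/mol
mass = n × M = 1.2 × 174.27 = 209.12 g

209.12 g


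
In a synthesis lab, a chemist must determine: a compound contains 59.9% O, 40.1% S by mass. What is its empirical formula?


Assume 100 g sample. Moles of each element:
  O: 59.9/16.0 = 3.744 mol
  S: 40.1/32.07 = 1.25 mol
Divide by smallest (1.25):
  O: 3.744/1.25 = 3.0
  S: 1.25/1.25 = 1.0
Empirical formula: SO3

SO3


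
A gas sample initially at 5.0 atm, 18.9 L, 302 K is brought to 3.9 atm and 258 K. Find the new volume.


P1V1/T1 = P2V2/T2
V2 = P1V1T2/(T1P2)
= 5.0×18.9×258/(302×3.9)
= 20.7 L

20.7 L


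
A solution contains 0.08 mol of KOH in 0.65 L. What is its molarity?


M = n/V = 0.08/0.65 = 0.123 mol/L

0.123 M


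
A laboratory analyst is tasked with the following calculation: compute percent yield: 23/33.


% yield = actual/theoretical × 100
= 23/33 × 100
= 69.7%

69.7%


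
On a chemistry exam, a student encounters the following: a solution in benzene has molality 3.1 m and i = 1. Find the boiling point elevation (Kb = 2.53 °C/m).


ΔTb = Kb × m × i
= 2.53 × 3.1 × 1
= 7.843 °C

7.843 °C


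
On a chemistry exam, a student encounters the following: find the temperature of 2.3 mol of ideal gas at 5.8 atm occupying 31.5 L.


PV = nRT  (R = 0.08206 L·atm/(mol·K))
T = PV/(nR) = 5.8×31.5/(2.3×0.08206)
= 182.70/0.188738
= 968.01 K

968.01 K


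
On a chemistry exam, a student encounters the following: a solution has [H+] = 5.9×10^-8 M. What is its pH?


pH = -log10([H+]) = -log10(5.9×10^-8)
= 8 - log10(5.9)
= 8 - 0.77
= 7.23

7.23


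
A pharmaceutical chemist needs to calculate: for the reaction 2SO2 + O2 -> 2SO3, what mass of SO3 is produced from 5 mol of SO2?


Mole ratio SO3:SO2 = 2:2
n(SO3) = 5 × 2/2 = 5.000 mol
mass = 5.000 × 80.07 = 400.35 g

400.35 g


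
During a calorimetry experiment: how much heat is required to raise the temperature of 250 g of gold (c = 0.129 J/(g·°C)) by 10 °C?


q = mcΔT = 250 × 0.129 × 10
= 322.50 J

322.50 J


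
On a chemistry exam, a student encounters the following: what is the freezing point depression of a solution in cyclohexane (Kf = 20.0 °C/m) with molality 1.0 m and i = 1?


ΔTf = Kf × m × i
= 20.0 × 1.0 × 1
= 20.0 °C

20.0 °C


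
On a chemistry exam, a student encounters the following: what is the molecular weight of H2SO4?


M(H2SO4) = 2×1.008 + 1×32.07 + 4×16.0
= 2.02 + 32.07 + 64.0
= 98.09 g/mol

98.09 g/mol


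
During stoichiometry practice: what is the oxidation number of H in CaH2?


H with a metal (hydride): -1
Oxidation number: -1

-1


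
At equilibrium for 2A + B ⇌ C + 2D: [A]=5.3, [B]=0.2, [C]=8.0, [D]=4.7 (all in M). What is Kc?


Kc = [C][D]^2/([A]^2[B])
= (8.0^1 × 4.7^2)/(5.3^2 × 0.2^1)
= 176.72/5.618
= 31.46

31.46


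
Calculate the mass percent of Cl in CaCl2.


M(CaCl2) = 1×40.08 + 2×35.45 = 110.98 g/mol
Mass of Cl = 2 × 35.45 = 70.90 g/mol
% Cl = 70.90/110.98 × 100 = 63.89%

63.89%


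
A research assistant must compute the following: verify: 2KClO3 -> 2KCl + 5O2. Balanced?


Equation: 2KClO3 -> 2KCl + 5O2
Check atoms: Cl: 2=2, K: 2=2, O: 6≠10
Not balanced

No, not balanced


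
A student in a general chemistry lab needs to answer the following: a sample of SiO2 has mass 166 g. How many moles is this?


M(SiO2) = 60.09 g/mol
n = mass/M = 166/60.09 = 2.7625 mol

2.7625 mol


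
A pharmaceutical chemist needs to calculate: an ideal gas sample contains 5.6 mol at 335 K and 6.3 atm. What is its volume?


PV = nRT  (R = 0.08206 L·atm/(mol·K))
V = nRT/P = 5.6×0.08206×335/6.3
= 24.436 L

24.436 L


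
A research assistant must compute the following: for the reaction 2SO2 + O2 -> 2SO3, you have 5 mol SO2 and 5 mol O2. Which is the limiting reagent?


Mole ratio available / coefficient:
  SO2: 5/2 = 2.500
  O2: 5/1 = 5.000
Smaller ratio is limiting.

SO2


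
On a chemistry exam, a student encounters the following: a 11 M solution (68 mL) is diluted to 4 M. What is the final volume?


C1V1 = C2V2
11 × 68 = 4 × V2
V2 = 748/4 = 187.0 mL

187.0 mL


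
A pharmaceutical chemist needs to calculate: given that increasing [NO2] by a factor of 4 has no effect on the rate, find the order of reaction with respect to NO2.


rate ∝ [NO2]^n
rate ∝ [NO2]^0
Order in NO2: 0

0


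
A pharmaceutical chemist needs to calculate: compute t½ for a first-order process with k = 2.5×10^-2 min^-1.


t½ = ln2/k = 0.693147/(2.5×10^-2 min^-1)
= 27.73 min

27.73 min


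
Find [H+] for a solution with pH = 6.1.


[H+] = 10^(-pH) = 10^(-6.1)
= 7.94×10^-7 M

7.94×10^-7 M


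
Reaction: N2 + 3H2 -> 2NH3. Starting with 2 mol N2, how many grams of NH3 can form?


Mole ratio NH3:N2 = 2:1
n(NH3) = 2 × 2/1 = 4.000 mol
mass = 4.000 × 17.03 = 68.12 g

68.12 g


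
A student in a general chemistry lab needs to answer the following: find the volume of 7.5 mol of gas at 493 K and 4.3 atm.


PV = nRT  (R = 0.08206 L·atm/(mol·K))
V = nRT/P = 7.5×0.08206×493/4.3
= 70.562 L

70.562 L


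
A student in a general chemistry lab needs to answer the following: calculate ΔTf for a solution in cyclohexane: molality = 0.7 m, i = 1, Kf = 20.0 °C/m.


ΔTf = Kf × m × i
= 20.0 × 0.7 × 1
= 14.0 °C

14.0 °C


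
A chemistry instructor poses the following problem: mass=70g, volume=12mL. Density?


ρ = mass/volume
= 70/12
= 5.833 g/mL

5.833 g/mL


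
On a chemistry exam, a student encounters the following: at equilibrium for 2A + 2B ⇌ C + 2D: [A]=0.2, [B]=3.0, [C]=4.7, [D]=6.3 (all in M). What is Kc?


Kc = [C][D]^2/([A]^2[B]^2)
= (4.7^1 × 6.3^2)/(0.2^2 × 3.0^2)
= 186.543/0.36
= 518.2

518.2


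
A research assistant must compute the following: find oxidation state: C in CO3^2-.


x + 3(-2) = -2, so x = +4
Oxidation number: +4

+4


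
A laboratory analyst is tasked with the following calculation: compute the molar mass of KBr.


M(KBr) = 1×39.1 + 1×79.9
= 39.1 + 79.9
= 119.0 g/mol

119.0 g/mol


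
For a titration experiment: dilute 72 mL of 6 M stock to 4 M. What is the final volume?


C1V1 = C2V2
6 × 72 = 4 × V2
V2 = 432/4 = 108.0 mL

108.0 mL


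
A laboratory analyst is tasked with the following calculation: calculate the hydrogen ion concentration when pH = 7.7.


[H+] = 10^(-pH) = 10^(-7.7)
= 2.0×10^-8 M

2.0×10^-8 M


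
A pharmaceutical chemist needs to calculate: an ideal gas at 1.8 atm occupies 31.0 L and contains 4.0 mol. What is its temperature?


PV = nRT  (R = 0.08206 L·atm/(mol·K))
T = PV/(nR) = 1.8×31.0/(4.0×0.08206)
= 55.80/0.328240
= 170.00 K

170.00 K


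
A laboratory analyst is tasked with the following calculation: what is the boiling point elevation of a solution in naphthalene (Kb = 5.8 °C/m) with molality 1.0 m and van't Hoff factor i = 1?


ΔTb = Kb × m × i
= 5.8 × 1.0 × 1
= 5.8 °C

5.8 °C


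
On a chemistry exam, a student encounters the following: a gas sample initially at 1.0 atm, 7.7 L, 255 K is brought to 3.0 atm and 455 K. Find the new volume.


P1V1/T1 = P2V2/T2
V2 = P1V1T2/(T1P2)
= 1.0×7.7×455/(255×3.0)
= 4.58 L

4.58 L


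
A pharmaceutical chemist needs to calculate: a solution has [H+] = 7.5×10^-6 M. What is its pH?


pH = -log10([H+]) = -log10(7.5×10^-6)
= 6 - log10(7.5)
= 6 - 0.88
= 5.12

5.12


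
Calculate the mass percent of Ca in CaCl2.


M(CaCl2) = 1×40.08 + 2×35.45 = 110.98 g/mol
Mass of Ca = 1 × 40.08 = 40.08 g/mol
% Ca = 40.08/110.98 × 100 = 36.11%

36.11%


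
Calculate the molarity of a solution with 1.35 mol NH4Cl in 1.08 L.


M = n/V = 1.35/1.08 = 1.250 mol/L

1.250 M


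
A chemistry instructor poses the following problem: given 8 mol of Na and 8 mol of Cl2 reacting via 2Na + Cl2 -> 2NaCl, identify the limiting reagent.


Mole ratio available / coefficient:
  Na: 8/2 = 4.000
  Cl2: 8/1 = 8.000
Smaller ratio is limiting.

Na


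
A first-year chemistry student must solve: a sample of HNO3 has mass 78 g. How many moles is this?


M(HNO3) = 63.02 g/mol
n = mass/M = 78/63.02 = 1.2377 mol

1.2377 mol


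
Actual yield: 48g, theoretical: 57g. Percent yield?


% yield = actual/theoretical × 100
= 48/57 × 100
= 84.21%

84.21%


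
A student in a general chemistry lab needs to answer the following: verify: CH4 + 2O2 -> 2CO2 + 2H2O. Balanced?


Equation: CH4 + 2O2 -> 2CO2 + 2H2O
Check atoms: C: 1≠2, H: 4=4, O: 4≠6
Not balanced

No, not balanced


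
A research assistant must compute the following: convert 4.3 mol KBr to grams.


M(KBr) = 119.0 g/mol
mass = n × M = 4.3 × 119.0 = 511.70 g

511.70 g


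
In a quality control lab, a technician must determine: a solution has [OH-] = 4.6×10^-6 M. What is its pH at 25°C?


pOH = -log10([OH-]) = -log10(4.6×10^-6)
= 6 - log10(4.6) = 5.34
pH = 14 - pOH = 14 - 5.34 = 8.66

8.66


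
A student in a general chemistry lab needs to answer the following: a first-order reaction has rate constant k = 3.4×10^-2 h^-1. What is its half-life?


t½ = ln2/k = 0.693147/(3.4×10^-2 h^-1)
= 20.39 h

20.39 h


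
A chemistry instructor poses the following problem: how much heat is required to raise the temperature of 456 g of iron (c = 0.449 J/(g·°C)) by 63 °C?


q = mcΔT = 456 × 0.449 × 63
= 12898.87 J

12898.87 J


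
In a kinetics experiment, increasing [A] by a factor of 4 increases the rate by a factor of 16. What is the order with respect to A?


rate ∝ [A]^n
4^n = 16 → n = 2
Order in A: 2

2


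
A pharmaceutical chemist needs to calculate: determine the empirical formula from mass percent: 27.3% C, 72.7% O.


Assume 100 g sample. Moles of each element:
  C: 27.3/12.01 = 2.273 mol
  O: 72.7/16.0 = 4.544 mol
Divide by smallest (2.273):
  C: 2.273/2.273 = 1.0
  O: 4.544/2.273 = 2.0
Empirical formula: CO2

CO2


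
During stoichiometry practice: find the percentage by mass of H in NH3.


M(NH3) = 1×14.01 + 3×1.008 = 17.034 g/mol
Mass of H = 3 × 1.008 = 3.024 g/mol
% H = 3.024/17.034 × 100 = 17.75%

17.75%


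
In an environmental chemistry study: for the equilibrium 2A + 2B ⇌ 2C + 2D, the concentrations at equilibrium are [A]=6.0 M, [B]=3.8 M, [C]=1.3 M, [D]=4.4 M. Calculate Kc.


Kc = [C]^2[D]^2/([A]^2[B]^2)
= (1.3^2 × 4.4^2)/(6.0^2 × 3.8^2)
= 32.7184/519.84
= 0.06294

0.06294


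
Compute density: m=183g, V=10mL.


ρ = mass/volume
= 183/10
= 18.3 g/mL

18.3 g/mL


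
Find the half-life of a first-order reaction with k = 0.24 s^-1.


t½ = ln2/k = 0.693147/(0.24 s^-1)
= 2.888 s

2.888 s


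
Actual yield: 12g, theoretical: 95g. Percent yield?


% yield = actual/theoretical × 100
= 12/95 × 100
= 12.63%

12.63%


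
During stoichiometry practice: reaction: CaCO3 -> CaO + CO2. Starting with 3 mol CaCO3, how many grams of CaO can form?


Mole ratio CaO:CaCO3 = 1:1
n(CaO) = 3 × 1/1 = 3.000 mol
mass = 3.000 × 56.08 = 168.24 g

168.24 g


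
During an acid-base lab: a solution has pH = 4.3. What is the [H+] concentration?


[H+] = 10^(-pH) = 10^(-4.3)
= 5.01×10^-5 M

5.01×10^-5 M


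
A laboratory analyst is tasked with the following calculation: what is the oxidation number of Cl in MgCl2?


halide: -1
Oxidation number: -1

-1


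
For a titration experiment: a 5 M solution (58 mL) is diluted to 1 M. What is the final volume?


C1V1 = C2V2
5 × 58 = 1 × V2
V2 = 290/1 = 290.0 mL

290.0 mL


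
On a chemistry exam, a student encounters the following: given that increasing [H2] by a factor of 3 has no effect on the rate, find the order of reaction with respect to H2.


rate ∝ [H2]^n
rate ∝ [H2]^0
Order in H2: 0

0


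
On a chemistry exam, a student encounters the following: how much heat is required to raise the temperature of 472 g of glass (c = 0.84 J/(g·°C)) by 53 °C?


q = mcΔT = 472 × 0.84 × 53
= 21013.44 J

21013.44 J


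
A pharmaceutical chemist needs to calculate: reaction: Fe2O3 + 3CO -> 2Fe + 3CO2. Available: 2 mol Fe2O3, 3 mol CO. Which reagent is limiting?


Mole ratio available / coefficient:
  Fe2O3: 2/1 = 2.000
  CO: 3/3 = 1.000
Smaller ratio is limiting.

CO


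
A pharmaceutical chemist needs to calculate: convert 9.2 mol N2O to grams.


M(N2O) = 44.02 g/mol
mass = n × M = 9.2 × 44.02 = 404.98 g

404.98 g


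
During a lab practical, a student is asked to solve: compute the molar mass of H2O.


M(H2O) = 2×1.008 + 1×16.0
= 2.02 + 16.0
= 18.02 g/mol

18.02 g/mol


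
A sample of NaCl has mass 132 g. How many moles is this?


M(NaCl) = 58.44 g/mol
n = mass/M = 132/58.44 = 2.2587 mol

2.2587 mol


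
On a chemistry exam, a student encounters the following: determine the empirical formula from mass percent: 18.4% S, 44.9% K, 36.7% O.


Assume 100 g sample. Moles of each element:
  S: 18.4/32.07 = 0.574 mol
  K: 44.9/39.1 = 1.148 mol
  O: 36.7/16.0 = 2.294 mol
Divide by smallest (0.574):
  S: 0.574/0.574 = 1.0
  K: 1.148/0.574 = 2.0
  O: 2.294/0.574 = 4.0
Empirical formula: K2SO4

K2SO4


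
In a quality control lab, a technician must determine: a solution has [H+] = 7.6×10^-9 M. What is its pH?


pH = -log10([H+]) = -log10(7.6×10^-9)
= 9 - log10(7.6)
= 9 - 0.88
= 8.12

8.12


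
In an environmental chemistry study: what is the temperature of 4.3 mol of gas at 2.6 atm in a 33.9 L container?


PV = nRT  (R = 0.08206 L·atm/(mol·K))
T = PV/(nR) = 2.6×33.9/(4.3×0.08206)
= 88.14/0.352858
= 249.79 K

249.79 K


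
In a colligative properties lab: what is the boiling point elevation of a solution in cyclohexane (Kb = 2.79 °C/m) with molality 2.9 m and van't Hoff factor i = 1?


ΔTb = Kb × m × i
= 2.79 × 2.9 × 1
= 8.091 °C

8.091 °C


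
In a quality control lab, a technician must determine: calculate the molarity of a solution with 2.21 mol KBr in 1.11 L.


M = n/V = 2.21/1.11 = 1.991 mol/L

1.991 M


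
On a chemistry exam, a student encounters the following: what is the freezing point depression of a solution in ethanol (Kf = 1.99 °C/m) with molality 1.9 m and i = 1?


ΔTf = Kf × m × i
= 1.99 × 1.9 × 1
= 3.781 °C

3.781 °C


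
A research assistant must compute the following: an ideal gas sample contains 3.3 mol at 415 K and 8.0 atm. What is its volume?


PV = nRT  (R = 0.08206 L·atm/(mol·K))
V = nRT/P = 3.3×0.08206×415/8.0
= 14.048 L

14.048 L


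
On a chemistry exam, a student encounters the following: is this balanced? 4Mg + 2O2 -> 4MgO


Equation: 4Mg + 2O2 -> 4MgO
Check atoms: Mg: 4=4, O: 4=4
Balanced

Yes, balanced


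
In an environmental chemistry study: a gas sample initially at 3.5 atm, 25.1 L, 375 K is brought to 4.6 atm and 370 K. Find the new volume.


P1V1/T1 = P2V2/T2
V2 = P1V1T2/(T1P2)
= 3.5×25.1×370/(375×4.6)
= 18.843 L

18.843 L


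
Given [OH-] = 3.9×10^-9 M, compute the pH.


pOH = -log10([OH-]) = -log10(3.9×10^-9)
= 9 - log10(3.9) = 8.41
pH = 14 - pOH = 14 - 8.41 = 5.59

5.59


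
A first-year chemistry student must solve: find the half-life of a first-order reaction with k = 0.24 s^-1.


t½ = ln2/k = 0.693147/(0.24 s^-1)
= 2.888 s

2.888 s


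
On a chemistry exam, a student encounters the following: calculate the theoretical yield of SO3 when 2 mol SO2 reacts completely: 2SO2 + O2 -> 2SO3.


Mole ratio SO3:SO2 = 2:2
n(SO3) = 2 × 2/2 = 2.000 mol
mass = 2.000 × 80.07 = 160.14 g

160.14 g


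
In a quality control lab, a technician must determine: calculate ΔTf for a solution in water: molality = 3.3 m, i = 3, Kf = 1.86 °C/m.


ΔTf = Kf × m × i
= 1.86 × 3.3 × 3
= 18.414 °C

18.414 °C


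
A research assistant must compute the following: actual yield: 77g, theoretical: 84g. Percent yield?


% yield = actual/theoretical × 100
= 77/84 × 100
= 91.67%

91.67%


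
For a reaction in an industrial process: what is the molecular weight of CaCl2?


M(CaCl2) = 1×40.08 + 2×35.45
= 40.08 + 70.9
= 110.98 g/mol

110.98 g/mol


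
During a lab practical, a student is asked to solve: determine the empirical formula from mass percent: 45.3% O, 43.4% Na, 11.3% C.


Assume 100 g sample. Moles of each element:
  O: 45.3/16.0 = 2.831 mol
  Na: 43.4/22.99 = 1.888 mol
  C: 11.3/12.01 = 0.941 mol
Divide by smallest (0.941):
  O: 2.831/0.941 = 3.01
  Na: 1.888/0.941 = 2.01
  C: 0.941/0.941 = 1.0
Empirical formula: Na2CO3

Na2CO3


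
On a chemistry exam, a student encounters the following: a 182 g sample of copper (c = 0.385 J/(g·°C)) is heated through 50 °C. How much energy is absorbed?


q = mcΔT = 182 × 0.385 × 50
= 3503.50 J

3503.50 J


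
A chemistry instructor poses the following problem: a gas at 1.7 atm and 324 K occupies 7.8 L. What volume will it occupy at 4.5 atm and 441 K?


P1V1/T1 = P2V2/T2
V2 = P1V1T2/(T1P2)
= 1.7×7.8×441/(324×4.5)
= 4.011 L

4.011 L


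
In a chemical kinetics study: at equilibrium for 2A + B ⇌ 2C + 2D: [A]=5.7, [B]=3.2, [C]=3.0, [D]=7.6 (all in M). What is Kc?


Kc = [C]^2[D]^2/([A]^2[B])
= (3.0^2 × 7.6^2)/(5.7^2 × 3.2^1)
= 519.84/103.968
= 5.000

5.000


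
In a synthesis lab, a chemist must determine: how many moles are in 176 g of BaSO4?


M(BaSO4) = 233.4 g/mol
n = mass/M = 176/233.4 = 0.7541 mol

0.7541 mol


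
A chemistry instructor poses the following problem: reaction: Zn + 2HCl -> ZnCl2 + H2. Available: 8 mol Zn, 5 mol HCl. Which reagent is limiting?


Mole ratio available / coefficient:
  Zn: 8/1 = 8.000
  HCl: 5/2 = 2.500
Smaller ratio is limiting.

HCl


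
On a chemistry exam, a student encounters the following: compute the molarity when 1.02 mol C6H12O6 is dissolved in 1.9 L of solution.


M = n/V = 1.02/1.9 = 0.537 mol/L

0.537 M


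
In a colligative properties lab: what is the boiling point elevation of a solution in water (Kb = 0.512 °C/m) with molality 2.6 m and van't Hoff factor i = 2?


ΔTb = Kb × m × i
= 0.512 × 2.6 × 2
= 2.6624 °C

2.6624 °C


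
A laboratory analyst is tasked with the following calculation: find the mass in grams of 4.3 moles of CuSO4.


M(CuSO4) = 159.62 g/mol
mass = n × M = 4.3 × 159.62 = 686.37 g

686.37 g


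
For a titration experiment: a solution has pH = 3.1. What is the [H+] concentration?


[H+] = 10^(-pH) = 10^(-3.1)
= 7.94×10^-4 M

7.94×10^-4 M


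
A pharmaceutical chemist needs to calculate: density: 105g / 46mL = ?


ρ = mass/volume
= 105/46
= 2.283 g/mL

2.283 g/mL


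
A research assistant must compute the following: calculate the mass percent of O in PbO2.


M(PbO2) = 1×207.2 + 2×16.0 = 239.20 g/mol
Mass of O = 2 × 16.0 = 32.00 g/mol
% O = 32.00/239.20 × 100 = 13.38%

13.38%


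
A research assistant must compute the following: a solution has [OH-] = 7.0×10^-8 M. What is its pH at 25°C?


pOH = -log10([OH-]) = -log10(7.0×10^-8)
= 8 - log10(7.0) = 7.15
pH = 14 - pOH = 14 - 7.15 = 6.85

6.85


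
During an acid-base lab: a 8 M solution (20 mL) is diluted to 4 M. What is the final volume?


C1V1 = C2V2
8 × 20 = 4 × V2
V2 = 160/4 = 40.0 mL

40.0 mL


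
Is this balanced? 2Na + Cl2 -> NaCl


Equation: 2Na + Cl2 -> NaCl
Check atoms: Cl: 2≠1, Na: 2≠1
Not balanced

No, not balanced


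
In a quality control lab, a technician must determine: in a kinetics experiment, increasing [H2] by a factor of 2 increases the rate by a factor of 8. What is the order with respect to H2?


rate ∝ [H2]^n
2^n = 8 → n = 3
Order in H2: 3

3


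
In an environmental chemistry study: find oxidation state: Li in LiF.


Group 1 metal: +1
Oxidation number: +1

+1


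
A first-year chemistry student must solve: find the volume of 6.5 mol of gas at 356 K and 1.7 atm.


PV = nRT  (R = 0.08206 L·atm/(mol·K))
V = nRT/P = 6.5×0.08206×356/1.7
= 111.698 L

111.698 L


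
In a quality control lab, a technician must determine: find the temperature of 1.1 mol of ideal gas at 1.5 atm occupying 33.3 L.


PV = nRT  (R = 0.08206 L·atm/(mol·K))
T = PV/(nR) = 1.5×33.3/(1.1×0.08206)
= 49.95/0.090266
= 553.36 K

553.36 K


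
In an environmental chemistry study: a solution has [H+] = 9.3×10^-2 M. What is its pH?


pH = -log10([H+]) = -log10(9.3×10^-2)
= 2 - log10(9.3)
= 2 - 0.97
= 1.03

1.03


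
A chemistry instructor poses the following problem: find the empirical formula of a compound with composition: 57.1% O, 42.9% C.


Assume 100 g sample. Moles of each element:
  O: 57.1/16.0 = 3.569 mol
  C: 42.9/12.01 = 3.572 mol
Divide by smallest (3.569):
  O: 3.569/3.569 = 1.0
  C: 3.572/3.569 = 1.0
Empirical formula: CO

CO


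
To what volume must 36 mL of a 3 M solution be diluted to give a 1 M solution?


C1V1 = C2V2
3 × 36 = 1 × V2
V2 = 108/1 = 108.0 mL

108.0 mL


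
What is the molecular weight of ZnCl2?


M(ZnCl2) = 1×65.38 + 2×35.45
= 65.38 + 70.9
= 136.28 g/mol

136.28 g/mol


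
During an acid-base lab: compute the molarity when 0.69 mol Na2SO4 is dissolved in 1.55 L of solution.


M = n/V = 0.69/1.55 = 0.445 mol/L

0.445 M


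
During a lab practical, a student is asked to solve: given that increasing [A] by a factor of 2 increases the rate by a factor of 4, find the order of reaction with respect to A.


rate ∝ [A]^n
2^n = 4 → n = 2
Order in A: 2

2


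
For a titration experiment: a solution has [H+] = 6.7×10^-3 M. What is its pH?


pH = -log10([H+]) = -log10(6.7×10^-3)
= 3 - log10(6.7)
= 3 - 0.83
= 2.17

2.17


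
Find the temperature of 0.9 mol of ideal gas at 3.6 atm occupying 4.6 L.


PV = nRT  (R = 0.08206 L·atm/(mol·K))
T = PV/(nR) = 3.6×4.6/(0.9×0.08206)
= 16.56/0.073854
= 224.23 K

224.23 K


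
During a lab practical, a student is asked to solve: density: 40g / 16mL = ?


ρ = mass/volume
= 40/16
= 2.5 g/mL

2.5 g/mL


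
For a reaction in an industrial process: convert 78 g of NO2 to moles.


M(NO2) = 46.01 g/mol
n = mass/M = 78/46.01 = 1.6953 mol

1.6953 mol


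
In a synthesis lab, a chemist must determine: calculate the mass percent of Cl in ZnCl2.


M(ZnCl2) = 1×65.38 + 2×35.45 = 136.28 g/mol
Mass of Cl = 2 × 35.45 = 70.90 g/mol
% Cl = 70.90/136.28 × 100 = 52.03%

52.03%


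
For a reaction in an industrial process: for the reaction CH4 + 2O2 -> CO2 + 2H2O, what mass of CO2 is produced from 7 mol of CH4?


Mole ratio CO2:CH4 = 1:1
n(CO2) = 7 × 1/1 = 7.000 mol
mass = 7.000 × 44.01 = 308.07 g

308.07 g


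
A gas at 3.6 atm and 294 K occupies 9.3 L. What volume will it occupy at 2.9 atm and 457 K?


P1V1/T1 = P2V2/T2
V2 = P1V1T2/(T1P2)
= 3.6×9.3×457/(294×2.9)
= 17.946 L

17.946 L


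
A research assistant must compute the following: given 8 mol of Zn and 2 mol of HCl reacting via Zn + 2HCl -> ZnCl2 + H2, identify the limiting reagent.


Mole ratio available / coefficient:
  Zn: 8/1 = 8.000
  HCl: 2/2 = 1.000
Smaller ratio is limiting.

HCl


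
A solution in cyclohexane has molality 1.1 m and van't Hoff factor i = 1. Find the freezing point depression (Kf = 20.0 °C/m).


ΔTf = Kf × m × i
= 20.0 × 1.1 × 1
= 22.0 °C

22.0 °C


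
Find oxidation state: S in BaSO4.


(+2) + x + 4(-2) = 0, so x = +6
Oxidation number: +6

+6


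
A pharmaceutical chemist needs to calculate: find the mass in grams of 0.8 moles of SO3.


M(SO3) = 80.07 g/mol
mass = n × M = 0.8 × 80.07 = 64.06 g

64.06 g


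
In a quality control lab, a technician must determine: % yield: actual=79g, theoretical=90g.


% yield = actual/theoretical × 100
= 79/90 × 100
= 87.78%

87.78%


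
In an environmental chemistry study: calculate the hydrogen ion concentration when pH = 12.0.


[H+] = 10^(-pH) = 10^(-12.0)
= 1.0×10^-12 M

1.0×10^-12 M


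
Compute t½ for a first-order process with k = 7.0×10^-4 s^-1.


t½ = ln2/k = 0.693147/(7.0×10^-4 s^-1)
= 990.2 s

990.2 s


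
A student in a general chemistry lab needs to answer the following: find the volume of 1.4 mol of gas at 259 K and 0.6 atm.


PV = nRT  (R = 0.08206 L·atm/(mol·K))
V = nRT/P = 1.4×0.08206×259/0.6
= 49.592 L

49.592 L


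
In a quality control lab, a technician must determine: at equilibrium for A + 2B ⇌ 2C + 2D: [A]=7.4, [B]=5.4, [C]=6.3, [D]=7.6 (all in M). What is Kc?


Kc = [C]^2[D]^2/([A][B]^2)
= (6.3^2 × 7.6^2)/(7.4^1 × 5.4^2)
= 2292.4944/215.784
= 10.62

10.62


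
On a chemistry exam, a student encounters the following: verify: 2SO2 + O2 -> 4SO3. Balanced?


Equation: 2SO2 + O2 -> 4SO3
Check atoms: O: 6≠12, S: 2≠4
Not balanced

No, not balanced


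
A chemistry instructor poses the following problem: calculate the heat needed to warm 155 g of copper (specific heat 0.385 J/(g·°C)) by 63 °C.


q = mcΔT = 155 × 0.385 × 63
= 3759.53 J

3759.53 J


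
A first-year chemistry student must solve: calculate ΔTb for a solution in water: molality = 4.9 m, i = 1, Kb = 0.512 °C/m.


ΔTb = Kb × m × i
= 0.512 × 4.9 × 1
= 2.5088 °C

2.5088 °C


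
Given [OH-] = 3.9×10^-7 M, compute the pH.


pOH = -log10([OH-]) = -log10(3.9×10^-7)
= 7 - log10(3.9) = 6.41
pH = 14 - pOH = 14 - 6.41 = 7.59

7.59


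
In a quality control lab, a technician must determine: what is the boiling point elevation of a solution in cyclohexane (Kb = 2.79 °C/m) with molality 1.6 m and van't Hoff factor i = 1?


ΔTb = Kb × m × i
= 2.79 × 1.6 × 1
= 4.464 °C

4.464 °C


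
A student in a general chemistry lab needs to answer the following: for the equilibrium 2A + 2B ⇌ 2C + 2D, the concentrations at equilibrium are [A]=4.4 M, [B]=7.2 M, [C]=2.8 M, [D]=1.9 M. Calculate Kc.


Kc = [C]^2[D]^2/([A]^2[B]^2)
= (2.8^2 × 1.9^2)/(4.4^2 × 7.2^2)
= 28.3024/1003.6224
= 0.02820

0.02820


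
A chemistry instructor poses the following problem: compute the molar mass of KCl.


M(KCl) = 1×39.1 + 1×35.45
= 39.1 + 35.45
= 74.55 g/mol

74.55 g/mol


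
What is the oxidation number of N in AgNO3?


(+1) + x + 3(-2) = 0, so x = +5
Oxidation number: +5

+5


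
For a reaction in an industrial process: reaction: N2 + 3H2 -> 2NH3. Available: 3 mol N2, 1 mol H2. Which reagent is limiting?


Mole ratio available / coefficient:
  N2: 3/1 = 3.000
  H2: 1/3 = 0.333
Smaller ratio is limiting.

H2


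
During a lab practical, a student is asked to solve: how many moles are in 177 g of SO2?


M(SO2) = 64.07 g/mol
n = mass/M = 177/64.07 = 2.7626 mol

2.7626 mol


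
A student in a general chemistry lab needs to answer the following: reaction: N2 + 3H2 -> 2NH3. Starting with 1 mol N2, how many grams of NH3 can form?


Mole ratio NH3:N2 = 2:1
n(NH3) = 1 × 2/1 = 2.000 mol
mass = 2.000 × 17.03 = 34.06 g

34.06 g


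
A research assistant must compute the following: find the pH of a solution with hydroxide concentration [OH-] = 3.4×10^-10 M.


pOH = -log10([OH-]) = -log10(3.4×10^-10)
= 10 - log10(3.4) = 9.47
pH = 14 - pOH = 14 - 9.47 = 4.53

4.53


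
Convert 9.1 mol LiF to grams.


M(LiF) = 25.94 g/mol
mass = n × M = 9.1 × 25.94 = 236.05 g

236.05 g


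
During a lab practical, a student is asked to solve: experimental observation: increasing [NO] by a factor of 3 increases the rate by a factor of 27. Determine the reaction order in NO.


rate ∝ [NO]^n
3^n = 27 → n = 3
Order in NO: 3

3


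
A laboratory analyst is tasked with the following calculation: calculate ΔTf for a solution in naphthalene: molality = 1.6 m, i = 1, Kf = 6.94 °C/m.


ΔTf = Kf × m × i
= 6.94 × 1.6 × 1
= 11.104 °C

11.104 °C


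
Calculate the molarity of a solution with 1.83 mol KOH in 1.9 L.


M = n/V = 1.83/1.9 = 0.963 mol/L

0.963 M


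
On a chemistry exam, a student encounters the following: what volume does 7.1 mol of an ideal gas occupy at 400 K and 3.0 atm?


PV = nRT  (R = 0.08206 L·atm/(mol·K))
V = nRT/P = 7.1×0.08206×400/3.0
= 77.683 L

77.683 L


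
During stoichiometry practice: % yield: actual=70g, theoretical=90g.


% yield = actual/theoretical × 100
= 70/90 × 100
= 77.78%

77.78%


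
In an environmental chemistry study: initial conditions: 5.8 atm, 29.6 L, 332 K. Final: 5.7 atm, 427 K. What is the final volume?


P1V1/T1 = P2V2/T2
V2 = P1V1T2/(T1P2)
= 5.8×29.6×427/(332×5.7)
= 38.738 L

38.738 L


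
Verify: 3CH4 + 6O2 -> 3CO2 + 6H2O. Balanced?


Equation: 3CH4 + 6O2 -> 3CO2 + 6H2O
Check atoms: C: 3=3, H: 12=12, O: 12=12
Balanced

Yes, balanced


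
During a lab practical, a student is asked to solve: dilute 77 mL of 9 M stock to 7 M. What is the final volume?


C1V1 = C2V2
9 × 77 = 7 × V2
V2 = 693/7 = 99.0 mL

99.0 mL


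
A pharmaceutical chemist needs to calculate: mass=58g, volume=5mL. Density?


ρ = mass/volume
= 58/5
= 11.6 g/mL

11.6 g/mL


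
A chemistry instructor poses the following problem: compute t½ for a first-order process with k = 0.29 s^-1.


t½ = ln2/k = 0.693147/(0.29 s^-1)
= 2.390 s

2.390 s


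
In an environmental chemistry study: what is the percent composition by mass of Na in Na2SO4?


M(Na2SO4) = 2×22.99 + 1×32.07 + 4×16.0 = 142.05 g/mol
Mass of Na = 2 × 22.99 = 45.98 g/mol
% Na = 45.98/142.05 × 100 = 32.37%

32.37%


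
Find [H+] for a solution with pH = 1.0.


[H+] = 10^(-pH) = 10^(-1.0)
= 1.0×10^-1 M

1.0×10^-1 M


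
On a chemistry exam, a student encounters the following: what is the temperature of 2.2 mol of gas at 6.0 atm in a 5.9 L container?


PV = nRT  (R = 0.08206 L·atm/(mol·K))
T = PV/(nR) = 6.0×5.9/(2.2×0.08206)
= 35.40/0.180532
= 196.09 K

196.09 K


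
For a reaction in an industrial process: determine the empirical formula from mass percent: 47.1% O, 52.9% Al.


Assume 100 g sample. Moles of each element:
  O: 47.1/16.0 = 2.944 mol
  Al: 52.9/26.98 = 1.961 mol
Divide by smallest (1.961):
  O: 2.944/1.961 = 1.5
  Al: 1.961/1.961 = 1.0
Multiply all ratios by 2 to obtain whole numbers.
Empirical formula: Al2O3

Al2O3


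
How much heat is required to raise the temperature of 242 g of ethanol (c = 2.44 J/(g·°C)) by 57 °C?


q = mcΔT = 242 × 2.44 × 57
= 33657.36 J

33657.36 J


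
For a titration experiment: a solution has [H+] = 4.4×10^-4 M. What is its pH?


pH = -log10([H+]) = -log10(4.4×10^-4)
= 4 - log10(4.4)
= 4 - 0.64
= 3.36

3.36


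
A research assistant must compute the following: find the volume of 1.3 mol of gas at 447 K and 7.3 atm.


PV = nRT  (R = 0.08206 L·atm/(mol·K))
V = nRT/P = 1.3×0.08206×447/7.3
= 6.532 L

6.532 L


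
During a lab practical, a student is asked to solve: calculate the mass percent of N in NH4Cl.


M(NH4Cl) = 1×14.01 + 4×1.008 + 1×35.45 = 53.492 g/mol
Mass of N = 1 × 14.01 = 14.01 g/mol
% N = 14.01/53.492 × 100 = 26.19%

26.19%
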